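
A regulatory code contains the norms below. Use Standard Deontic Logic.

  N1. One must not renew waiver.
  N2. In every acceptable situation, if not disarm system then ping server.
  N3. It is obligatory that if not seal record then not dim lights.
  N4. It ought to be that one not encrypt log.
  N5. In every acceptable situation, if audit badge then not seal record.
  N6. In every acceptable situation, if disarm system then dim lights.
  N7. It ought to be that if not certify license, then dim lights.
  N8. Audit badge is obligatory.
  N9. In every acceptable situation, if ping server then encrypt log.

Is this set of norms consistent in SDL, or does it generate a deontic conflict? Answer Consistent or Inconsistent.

Inconsistent

From premise 4 we have O(¬encrypt_log).
Premise 9 is O(ping_server → encrypt_log); contrapositively O(¬encrypt_log → ¬ping_server). Since O(¬encrypt_log) holds, K gives O(¬ping_server).
Premise 2, O(¬disarm_system → ping_server), contraposes to O(¬ping_server → disarm_system); with O(¬ping_server) we get O(disarm_system).
Applying K to premise 6 (O(disarm_system → dim_lights)) and O(disarm_system) yields O(dim_lights).
Premise 3, O(¬seal_record → ¬dim_lights), contraposes to O(dim_lights → seal_record); with O(dim_lights) we get O(seal_record).
The contrapositive of premise 5 (O(audit_badge → ¬seal_record)) is O(seal_record → ¬audit_badge), and O(seal_record) is already established, so O(¬audit_badge).
However, premise 8 gives O(audit_badge).
We now have both O(¬audit_badge) and O(audit_badge) — audit_badge is simultaneously obligatory and forbidden, violating the D-axiom.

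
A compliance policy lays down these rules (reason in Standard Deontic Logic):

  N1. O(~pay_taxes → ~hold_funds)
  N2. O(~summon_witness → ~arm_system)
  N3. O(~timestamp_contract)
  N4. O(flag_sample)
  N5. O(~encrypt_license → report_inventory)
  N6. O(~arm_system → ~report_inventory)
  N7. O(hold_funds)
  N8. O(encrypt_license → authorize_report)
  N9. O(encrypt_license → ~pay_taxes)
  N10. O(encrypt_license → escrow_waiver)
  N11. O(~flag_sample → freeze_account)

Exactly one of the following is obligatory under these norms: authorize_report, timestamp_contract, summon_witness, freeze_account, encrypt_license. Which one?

summon_witness

From premise 7 we have O(hold_funds).
Premise 1 is O(~pay_taxes → ~hold_funds); contrapositively O(hold_funds → pay_taxes). Since O(hold_funds) holds, K gives O(pay_taxes).
Premise 9 is O(encrypt_license → ~pay_taxes); contrapositively O(pay_taxes → ~encrypt_license). Since O(pay_taxes) holds, K gives O(~encrypt_license).
With premise 5, O(~encrypt_license → report_inventory), the K-axiom yields O(report_inventory).
Premise 6 is O(~arm_system → ~report_inventory); contrapositively O(report_inventory → arm_system). Since O(report_inventory) holds, K gives O(arm_system).
Premise 2 is O(~summon_witness → ~arm_system); contrapositively O(arm_system → summon_witness). Since O(arm_system) holds, K gives O(summon_witness).
So O(summon_witness) holds — summon_witness is obligatory. None of the other listed options is made obligatory by any chain of premises.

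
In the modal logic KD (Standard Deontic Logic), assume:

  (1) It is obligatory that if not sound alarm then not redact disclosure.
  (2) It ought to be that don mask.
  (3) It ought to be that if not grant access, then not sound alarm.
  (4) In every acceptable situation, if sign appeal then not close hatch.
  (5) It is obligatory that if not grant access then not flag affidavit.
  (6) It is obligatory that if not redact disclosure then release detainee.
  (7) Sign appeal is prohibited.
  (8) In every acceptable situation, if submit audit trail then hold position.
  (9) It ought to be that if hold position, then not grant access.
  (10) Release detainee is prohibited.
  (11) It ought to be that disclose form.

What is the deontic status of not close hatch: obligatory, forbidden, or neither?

Neither

Premise 4 is O(sign_appeal → ¬close_hatch), but O(sign_appeal) is not derivable from the premises, so it does not yield O(¬close_hatch).
No premise or chain of K-axiom applications forces O(¬close_hatch), and none forces O(close_hatch). So ¬close_hatch is neither obligatory nor forbidden under these norms.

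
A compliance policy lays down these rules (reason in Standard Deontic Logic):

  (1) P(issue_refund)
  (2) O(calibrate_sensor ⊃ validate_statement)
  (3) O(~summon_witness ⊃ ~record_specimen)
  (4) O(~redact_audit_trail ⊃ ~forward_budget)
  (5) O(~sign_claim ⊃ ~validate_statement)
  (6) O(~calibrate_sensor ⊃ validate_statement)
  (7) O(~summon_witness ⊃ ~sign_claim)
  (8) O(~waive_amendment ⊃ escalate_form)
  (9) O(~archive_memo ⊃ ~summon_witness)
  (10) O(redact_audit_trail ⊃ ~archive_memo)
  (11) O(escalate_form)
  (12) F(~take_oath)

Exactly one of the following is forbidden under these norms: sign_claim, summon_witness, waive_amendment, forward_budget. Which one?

By case analysis on calibrate_sensor: premise 2 gives O(calibrate_sensor ⊃ validate_statement) and premise 6 gives O(~calibrate_sensor ⊃ validate_statement), so O(validate_statement) either way.
Premise 5, O(~sign_claim ⊃ ~validate_statement), contraposes to O(validate_statement ⊃ sign_claim); with O(validate_statement) we get O(sign_claim).
Premise 7 is O(~summon_witness ⊃ ~sign_claim); contrapositively O(sign_claim ⊃ summon_witness). Since O(sign_claim) holds, K gives O(summon_witness).
Premise 9, O(~archive_memo ⊃ ~summon_witness), contraposes to O(summon_witness ⊃ archive_memo); with O(summon_witness) we get O(archive_memo).
Premise 10 is O(redact_audit_trail ⊃ ~archive_memo); contrapositively O(archive_memo ⊃ ~redact_audit_trail). Since O(archive_memo) holds, K gives O(~redact_audit_trail).
Premise 4 is O(~redact_audit_trail ⊃ ~forward_budget); since O(~redact_audit_trail), deontic closure gives O(~forward_budget).
So O(~forward_budget) holds, i.e. forward_budget is forbidden. None of the other listed options is forbidden under the premises.

forward_budget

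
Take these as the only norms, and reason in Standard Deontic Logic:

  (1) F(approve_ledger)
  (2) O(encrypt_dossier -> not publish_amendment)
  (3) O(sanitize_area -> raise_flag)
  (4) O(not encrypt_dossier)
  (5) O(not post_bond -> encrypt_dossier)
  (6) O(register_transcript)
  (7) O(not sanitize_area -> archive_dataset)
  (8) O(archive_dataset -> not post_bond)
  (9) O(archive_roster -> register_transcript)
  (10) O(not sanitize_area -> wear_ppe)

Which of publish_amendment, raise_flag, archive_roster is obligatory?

raise_flag

Premise 4 gives O(not encrypt_dossier).
The contrapositive of premise 5 (O(not post_bond -> encrypt_dossier)) is O(not encrypt_dossier -> post_bond), and O(not encrypt_dossier) is already established, so O(post_bond).
Premise 8, O(archive_dataset -> not post_bond), contraposes to O(post_bond -> not archive_dataset); with O(post_bond) we get O(not archive_dataset).
Premise 7 is O(not sanitize_area -> archive_dataset); contrapositively O(not archive_dataset -> sanitize_area). Since O(not archive_dataset) holds, K gives O(sanitize_area).
From O(sanitize_area) and premise 3, O(sanitize_area -> raise_flag), we obtain O(raise_flag).
So O(raise_flag) holds — raise_flag is obligatory. None of the other listed options is made obligatory by any chain of premises.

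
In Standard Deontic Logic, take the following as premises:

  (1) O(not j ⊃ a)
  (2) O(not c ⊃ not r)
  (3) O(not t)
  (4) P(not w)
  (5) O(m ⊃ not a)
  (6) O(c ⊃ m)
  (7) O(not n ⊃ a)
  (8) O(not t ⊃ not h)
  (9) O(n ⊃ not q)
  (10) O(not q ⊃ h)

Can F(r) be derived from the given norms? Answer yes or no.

Premise 3 states O(not t) outright.
Applying K to premise 8 (O(not t ⊃ not h)) and O(not t) yields O(not h).
Premise 10, O(not q ⊃ h), contraposes to O(not h ⊃ q); with O(not h) we get O(q).
The contrapositive of premise 9 (O(n ⊃ not q)) is O(q ⊃ not n), and O(q) is already established, so O(not n).
Premise 7 is O(not n ⊃ a); since O(not n), deontic closure gives O(a).
Premise 5, O(m ⊃ not a), contraposes to O(a ⊃ not m); with O(a) we get O(not m).
Premise 6, O(c ⊃ m), contraposes to O(not m ⊃ not c); with O(not m) we get O(not c).
From O(not c) and premise 2, O(not c ⊃ not r), we obtain O(not r).
Premises 1, 4 do not contribute to this derivation.
So O(not r) holds, i.e. F(r). The claim follows.

Yes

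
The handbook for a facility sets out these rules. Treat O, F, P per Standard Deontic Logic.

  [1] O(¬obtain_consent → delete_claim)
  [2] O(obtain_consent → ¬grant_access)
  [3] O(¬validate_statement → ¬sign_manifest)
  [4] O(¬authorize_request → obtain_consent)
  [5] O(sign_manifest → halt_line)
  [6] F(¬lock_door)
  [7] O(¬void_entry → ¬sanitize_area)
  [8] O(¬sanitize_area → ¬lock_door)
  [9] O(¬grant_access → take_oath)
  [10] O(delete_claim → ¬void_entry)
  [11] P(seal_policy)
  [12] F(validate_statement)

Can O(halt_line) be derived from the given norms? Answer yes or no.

Premise 5 is O(sign_manifest → halt_line), but O(sign_manifest) is not derivable from the premises, so it does not yield O(halt_line).
No other premise forces O(halt_line). An ideal world satisfying every premise can still have halt_line false, so O(halt_line) is not derivable.

No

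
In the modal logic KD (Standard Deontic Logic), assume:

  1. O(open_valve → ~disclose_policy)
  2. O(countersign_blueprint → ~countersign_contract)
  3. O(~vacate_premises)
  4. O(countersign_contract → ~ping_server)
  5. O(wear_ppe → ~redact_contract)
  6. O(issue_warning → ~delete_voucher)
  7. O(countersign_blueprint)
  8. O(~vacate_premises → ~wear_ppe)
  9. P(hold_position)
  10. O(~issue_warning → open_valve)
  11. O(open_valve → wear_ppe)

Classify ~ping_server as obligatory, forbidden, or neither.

Premise 4 is O(countersign_contract → ~ping_server), but O(countersign_contract) is not derivable from the premises, so it does not yield O(~ping_server).
No premise or chain of K-axiom applications forces O(~ping_server), and none forces O(ping_server). So ~ping_server is neither obligatory nor forbidden under these norms.

Neither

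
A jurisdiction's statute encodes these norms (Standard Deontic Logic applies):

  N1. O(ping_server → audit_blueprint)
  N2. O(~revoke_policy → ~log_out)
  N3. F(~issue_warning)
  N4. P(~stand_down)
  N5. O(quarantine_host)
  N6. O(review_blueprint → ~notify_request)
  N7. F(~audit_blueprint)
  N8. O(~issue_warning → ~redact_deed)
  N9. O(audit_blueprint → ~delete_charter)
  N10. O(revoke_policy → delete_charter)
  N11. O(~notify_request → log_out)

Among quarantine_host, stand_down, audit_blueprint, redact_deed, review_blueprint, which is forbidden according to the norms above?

review_blueprint

Premise 7 is F(~audit_blueprint), i.e. O(audit_blueprint).
With premise 9, O(audit_blueprint → ~delete_charter), the K-axiom yields O(~delete_charter).
Premise 10 is O(revoke_policy → delete_charter); contrapositively O(~delete_charter → ~revoke_policy). Since O(~delete_charter) holds, K gives O(~revoke_policy).
Premise 2 is O(~revoke_policy → ~log_out); since O(~revoke_policy), deontic closure gives O(~log_out).
Premise 11, O(~notify_request → log_out), contraposes to O(~log_out → notify_request); with O(~log_out) we get O(notify_request).
Premise 6, O(review_blueprint → ~notify_request), contraposes to O(notify_request → ~review_blueprint); with O(notify_request) we get O(~review_blueprint).
So O(~review_blueprint) holds, i.e. review_blueprint is forbidden. None of the other listed options is forbidden under the premises.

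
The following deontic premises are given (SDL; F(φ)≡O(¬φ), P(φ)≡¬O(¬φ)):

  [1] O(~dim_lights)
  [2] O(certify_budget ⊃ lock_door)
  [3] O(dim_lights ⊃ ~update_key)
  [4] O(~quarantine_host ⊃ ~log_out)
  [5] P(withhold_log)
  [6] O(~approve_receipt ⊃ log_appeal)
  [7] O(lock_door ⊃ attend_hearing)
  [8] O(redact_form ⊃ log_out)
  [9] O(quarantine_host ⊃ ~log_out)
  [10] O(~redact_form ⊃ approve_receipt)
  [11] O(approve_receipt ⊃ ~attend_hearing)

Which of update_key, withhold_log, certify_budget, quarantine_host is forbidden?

Premises 4 and 9 cover both cases: O(~quarantine_host ⊃ ~log_out) and O(quarantine_host ⊃ ~log_out). Since ~quarantine_host ∨ quarantine_host is a tautology, O(~log_out) follows.
Premise 8, O(redact_form ⊃ log_out), contraposes to O(~log_out ⊃ ~redact_form); with O(~log_out) we get O(~redact_form).
From O(~redact_form) and premise 10, O(~redact_form ⊃ approve_receipt), we obtain O(approve_receipt).
Premise 11 is O(approve_receipt ⊃ ~attend_hearing); since O(approve_receipt), deontic closure gives O(~attend_hearing).
Premise 7 is O(lock_door ⊃ attend_hearing); contrapositively O(~attend_hearing ⊃ ~lock_door). Since O(~attend_hearing) holds, K gives O(~lock_door).
The contrapositive of premise 2 (O(certify_budget ⊃ lock_door)) is O(~lock_door ⊃ ~certify_budget), and O(~lock_door) is already established, so O(~certify_budget).
So O(~certify_budget) holds, i.e. certify_budget is forbidden. None of the other listed options is forbidden under the premises.

certify_budget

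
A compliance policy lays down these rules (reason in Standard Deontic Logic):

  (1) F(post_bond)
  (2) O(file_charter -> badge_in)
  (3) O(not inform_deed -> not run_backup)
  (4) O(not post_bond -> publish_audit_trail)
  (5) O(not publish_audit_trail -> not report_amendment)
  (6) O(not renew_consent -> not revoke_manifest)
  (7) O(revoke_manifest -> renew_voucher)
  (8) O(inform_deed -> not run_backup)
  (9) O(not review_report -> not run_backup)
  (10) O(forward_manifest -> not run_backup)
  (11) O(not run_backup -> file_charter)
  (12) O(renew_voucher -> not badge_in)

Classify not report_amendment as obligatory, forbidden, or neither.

Neither

Premise 5 is O(not publish_audit_trail -> not report_amendment), but O(not publish_audit_trail) is not derivable from the premises, so it does not yield O(not report_amendment).
No premise or chain of K-axiom applications forces O(not report_amendment), and none forces O(report_amendment). So not report_amendment is neither obligatory nor forbidden under these norms.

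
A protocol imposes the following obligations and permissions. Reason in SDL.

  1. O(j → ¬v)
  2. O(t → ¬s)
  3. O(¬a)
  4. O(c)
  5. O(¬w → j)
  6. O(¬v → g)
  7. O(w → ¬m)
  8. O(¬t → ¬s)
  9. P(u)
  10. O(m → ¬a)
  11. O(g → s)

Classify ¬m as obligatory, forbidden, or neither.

Obligatory

Premises 2 and 8 are O(t → ¬s) and O(¬t → ¬s); every ideal world satisfies t or ¬t, so in either case ¬s holds — hence O(¬s).
Premise 11, O(g → s), contraposes to O(¬s → ¬g); with O(¬s) we get O(¬g).
Premise 6, O(¬v → g), contraposes to O(¬g → v); with O(¬g) we get O(v).
Premise 1, O(j → ¬v), contraposes to O(v → ¬j); with O(v) we get O(¬j).
Premise 5, O(¬w → j), contraposes to O(¬j → w); with O(¬j) we get O(w).
Applying K to premise 7 (O(w → ¬m)) and O(w) yields O(¬m).
Premises 3, 4, 9, 10 do not contribute to this derivation.
Hence ¬m is obligatory.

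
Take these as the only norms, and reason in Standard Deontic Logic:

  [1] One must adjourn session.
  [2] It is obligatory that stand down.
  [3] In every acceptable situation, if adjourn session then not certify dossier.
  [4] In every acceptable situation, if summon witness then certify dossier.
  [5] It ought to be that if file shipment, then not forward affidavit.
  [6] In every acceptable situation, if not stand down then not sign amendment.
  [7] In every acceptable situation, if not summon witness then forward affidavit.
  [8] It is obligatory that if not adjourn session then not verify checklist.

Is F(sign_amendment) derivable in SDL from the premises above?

No

Premise 6 is O(¬stand_down → ¬sign_amendment), but O(¬stand_down) is not derivable from the premises, so it does not yield O(¬sign_amendment).
No other premise forces O(¬sign_amendment). An ideal world satisfying every premise can still have sign_amendment true, so F(sign_amendment) is not derivable.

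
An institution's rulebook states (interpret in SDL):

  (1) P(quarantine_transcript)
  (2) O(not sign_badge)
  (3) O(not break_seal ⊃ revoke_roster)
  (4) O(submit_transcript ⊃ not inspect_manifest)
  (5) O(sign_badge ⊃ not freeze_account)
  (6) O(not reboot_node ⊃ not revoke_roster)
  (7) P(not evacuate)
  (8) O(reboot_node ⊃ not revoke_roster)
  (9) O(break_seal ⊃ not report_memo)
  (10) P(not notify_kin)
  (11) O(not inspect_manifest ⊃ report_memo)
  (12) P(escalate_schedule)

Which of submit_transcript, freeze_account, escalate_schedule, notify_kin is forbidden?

Premises 6 and 8 cover both cases: O(not reboot_node ⊃ not revoke_roster) and O(reboot_node ⊃ not revoke_roster). Since not reboot_node ∨ reboot_node is a tautology, O(not revoke_roster) follows.
Premise 3 is O(not break_seal ⊃ revoke_roster); contrapositively O(not revoke_roster ⊃ break_seal). Since O(not revoke_roster) holds, K gives O(break_seal).
From O(break_seal) and premise 9, O(break_seal ⊃ not report_memo), we obtain O(not report_memo).
Premise 11, O(not inspect_manifest ⊃ report_memo), contraposes to O(not report_memo ⊃ inspect_manifest); with O(not report_memo) we get O(inspect_manifest).
Premise 4 is O(submit_transcript ⊃ not inspect_manifest); contrapositively O(inspect_manifest ⊃ not submit_transcript). Since O(inspect_manifest) holds, K gives O(not submit_transcript).
So O(not submit_transcript) holds, i.e. submit_transcript is forbidden. None of the other listed options is forbidden under the premises.

submit_transcript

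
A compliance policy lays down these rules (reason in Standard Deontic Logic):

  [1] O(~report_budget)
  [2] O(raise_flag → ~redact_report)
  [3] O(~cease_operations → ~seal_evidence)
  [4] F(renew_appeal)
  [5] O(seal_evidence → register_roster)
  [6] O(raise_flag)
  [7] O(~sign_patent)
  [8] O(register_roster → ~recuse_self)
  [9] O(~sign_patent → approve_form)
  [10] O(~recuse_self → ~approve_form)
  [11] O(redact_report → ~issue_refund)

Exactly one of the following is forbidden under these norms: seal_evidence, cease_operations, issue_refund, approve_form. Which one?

seal_evidence

Premise 7 states O(~sign_patent) outright.
With premise 9, O(~sign_patent → approve_form), the K-axiom yields O(approve_form).
Premise 10, O(~recuse_self → ~approve_form), contraposes to O(approve_form → recuse_self); with O(approve_form) we get O(recuse_self).
The contrapositive of premise 8 (O(register_roster → ~recuse_self)) is O(recuse_self → ~register_roster), and O(recuse_self) is already established, so O(~register_roster).
Premise 5 is O(seal_evidence → register_roster); contrapositively O(~register_roster → ~seal_evidence). Since O(~register_roster) holds, K gives O(~seal_evidence).
So O(~seal_evidence) holds, i.e. seal_evidence is forbidden. None of the other listed options is forbidden under the premises.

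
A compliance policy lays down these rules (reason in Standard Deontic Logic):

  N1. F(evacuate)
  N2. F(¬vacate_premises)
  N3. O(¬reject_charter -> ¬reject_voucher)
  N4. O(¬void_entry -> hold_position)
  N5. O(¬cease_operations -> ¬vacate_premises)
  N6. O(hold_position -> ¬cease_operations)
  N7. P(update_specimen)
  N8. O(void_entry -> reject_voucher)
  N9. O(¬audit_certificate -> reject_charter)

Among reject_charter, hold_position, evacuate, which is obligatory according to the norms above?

reject_charter

Premise 2 is F(¬vacate_premises), i.e. O(vacate_premises).
Premise 5, O(¬cease_operations -> ¬vacate_premises), contraposes to O(vacate_premises -> cease_operations); with O(vacate_premises) we get O(cease_operations).
Premise 6 is O(hold_position -> ¬cease_operations); contrapositively O(cease_operations -> ¬hold_position). Since O(cease_operations) holds, K gives O(¬hold_position).
Premise 4, O(¬void_entry -> hold_position), contraposes to O(¬hold_position -> void_entry); with O(¬hold_position) we get O(void_entry).
Applying K to premise 8 (O(void_entry -> reject_voucher)) and O(void_entry) yields O(reject_voucher).
Premise 3, O(¬reject_charter -> ¬reject_voucher), contraposes to O(reject_voucher -> reject_charter); with O(reject_voucher) we get O(reject_charter).
So O(reject_charter) holds — reject_charter is obligatory. None of the other listed options is made obligatory by any chain of premises.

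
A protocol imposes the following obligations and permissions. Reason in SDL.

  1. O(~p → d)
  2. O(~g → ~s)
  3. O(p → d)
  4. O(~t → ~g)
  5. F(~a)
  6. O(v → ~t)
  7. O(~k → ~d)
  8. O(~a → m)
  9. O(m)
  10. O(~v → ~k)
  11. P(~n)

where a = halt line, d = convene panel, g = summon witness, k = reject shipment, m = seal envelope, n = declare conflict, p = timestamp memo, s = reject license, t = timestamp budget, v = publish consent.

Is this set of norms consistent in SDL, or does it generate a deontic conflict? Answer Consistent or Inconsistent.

Consistent

Premise 8 is O(~a → m); even if O(m) held, inferring O(~a) would be affirming the consequent — invalid.
So O(~a) is not derivable, and the apparent clash with O(a) does not arise.
A world satisfying every obligation exists (e.g. a=true, d=true, g=false, k=true, m=true, n=false, p=false, s=false, t=false, v=true); no atom is both obligatory and forbidden, so the set is consistent.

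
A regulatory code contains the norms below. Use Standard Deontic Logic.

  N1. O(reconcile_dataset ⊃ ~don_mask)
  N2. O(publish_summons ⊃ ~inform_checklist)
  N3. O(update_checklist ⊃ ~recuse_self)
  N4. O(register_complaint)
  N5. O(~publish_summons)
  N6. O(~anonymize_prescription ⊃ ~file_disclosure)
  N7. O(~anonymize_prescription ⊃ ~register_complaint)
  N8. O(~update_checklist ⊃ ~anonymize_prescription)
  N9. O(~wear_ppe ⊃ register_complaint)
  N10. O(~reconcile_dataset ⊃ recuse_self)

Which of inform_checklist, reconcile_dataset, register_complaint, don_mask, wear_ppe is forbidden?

Premise 4 states O(register_complaint) outright.
The contrapositive of premise 7 (O(~anonymize_prescription ⊃ ~register_complaint)) is O(register_complaint ⊃ anonymize_prescription), and O(register_complaint) is already established, so O(anonymize_prescription).
Premise 8, O(~update_checklist ⊃ ~anonymize_prescription), contraposes to O(anonymize_prescription ⊃ update_checklist); with O(anonymize_prescription) we get O(update_checklist).
With premise 3, O(update_checklist ⊃ ~recuse_self), the K-axiom yields O(~recuse_self).
The contrapositive of premise 10 (O(~reconcile_dataset ⊃ recuse_self)) is O(~recuse_self ⊃ reconcile_dataset), and O(~recuse_self) is already established, so O(reconcile_dataset).
Applying K to premise 1 (O(reconcile_dataset ⊃ ~don_mask)) and O(reconcile_dataset) yields O(~don_mask).
So O(~don_mask) holds, i.e. don_mask is forbidden. None of the other listed options is forbidden under the premises.

don_mask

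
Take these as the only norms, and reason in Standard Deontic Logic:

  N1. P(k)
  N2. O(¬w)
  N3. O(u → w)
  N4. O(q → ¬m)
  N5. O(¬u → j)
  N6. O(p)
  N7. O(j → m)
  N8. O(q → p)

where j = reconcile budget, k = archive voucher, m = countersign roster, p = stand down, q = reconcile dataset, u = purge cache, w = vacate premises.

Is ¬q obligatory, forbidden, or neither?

From premise 2 we have O(¬w).
The contrapositive of premise 3 (O(u → w)) is O(¬w → ¬u), and O(¬w) is already established, so O(¬u).
With premise 5, O(¬u → j), the K-axiom yields O(j).
Applying K to premise 7 (O(j → m)) and O(j) yields O(m).
Premise 4 is O(q → ¬m); contrapositively O(m → ¬q). Since O(m) holds, K gives O(¬q).
Premises 1, 6, 8 do not contribute to this derivation.
Hence ¬q is obligatory.

Obligatory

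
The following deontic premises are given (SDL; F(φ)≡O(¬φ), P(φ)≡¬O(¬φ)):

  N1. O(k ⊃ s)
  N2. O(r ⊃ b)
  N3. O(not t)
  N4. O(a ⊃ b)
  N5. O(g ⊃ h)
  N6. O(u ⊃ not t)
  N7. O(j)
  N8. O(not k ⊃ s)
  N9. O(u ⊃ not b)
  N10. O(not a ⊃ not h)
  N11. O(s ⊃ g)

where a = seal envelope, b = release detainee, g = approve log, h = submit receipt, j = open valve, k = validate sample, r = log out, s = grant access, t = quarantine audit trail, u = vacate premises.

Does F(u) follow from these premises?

Yes

By case analysis on k: premise 1 gives O(k ⊃ s) and premise 8 gives O(not k ⊃ s), so O(s) either way.
With premise 11, O(s ⊃ g), the K-axiom yields O(g).
Premise 5 is O(g ⊃ h); since O(g), deontic closure gives O(h).
The contrapositive of premise 10 (O(not a ⊃ not h)) is O(h ⊃ a), and O(h) is already established, so O(a).
Premise 4 is O(a ⊃ b); since O(a), deontic closure gives O(b).
The contrapositive of premise 9 (O(u ⊃ not b)) is O(b ⊃ not u), and O(b) is already established, so O(not u).
Premises 2, 3, 6, 7 do not contribute to this derivation.
So O(not u) holds, i.e. F(u). The claim follows.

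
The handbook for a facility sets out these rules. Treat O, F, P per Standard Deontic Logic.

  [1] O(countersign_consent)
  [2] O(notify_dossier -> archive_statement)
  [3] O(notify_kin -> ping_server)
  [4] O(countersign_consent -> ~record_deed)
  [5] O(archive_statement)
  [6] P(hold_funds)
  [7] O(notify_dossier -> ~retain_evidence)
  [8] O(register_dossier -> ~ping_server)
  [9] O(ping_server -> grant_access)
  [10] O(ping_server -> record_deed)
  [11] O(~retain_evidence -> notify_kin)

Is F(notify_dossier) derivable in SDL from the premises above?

Yes

Premise 1 states O(countersign_consent) outright.
Applying K to premise 4 (O(countersign_consent -> ~record_deed)) and O(countersign_consent) yields O(~record_deed).
Premise 10, O(ping_server -> record_deed), contraposes to O(~record_deed -> ~ping_server); with O(~record_deed) we get O(~ping_server).
The contrapositive of premise 3 (O(notify_kin -> ping_server)) is O(~ping_server -> ~notify_kin), and O(~ping_server) is already established, so O(~notify_kin).
Premise 11, O(~retain_evidence -> notify_kin), contraposes to O(~notify_kin -> retain_evidence); with O(~notify_kin) we get O(retain_evidence).
The contrapositive of premise 7 (O(notify_dossier -> ~retain_evidence)) is O(retain_evidence -> ~notify_dossier), and O(retain_evidence) is already established, so O(~notify_dossier).
Premises 2, 5, 6, 8, 9 do not contribute to this derivation.
So O(~notify_dossier) holds, i.e. F(notify_dossier). The claim follows.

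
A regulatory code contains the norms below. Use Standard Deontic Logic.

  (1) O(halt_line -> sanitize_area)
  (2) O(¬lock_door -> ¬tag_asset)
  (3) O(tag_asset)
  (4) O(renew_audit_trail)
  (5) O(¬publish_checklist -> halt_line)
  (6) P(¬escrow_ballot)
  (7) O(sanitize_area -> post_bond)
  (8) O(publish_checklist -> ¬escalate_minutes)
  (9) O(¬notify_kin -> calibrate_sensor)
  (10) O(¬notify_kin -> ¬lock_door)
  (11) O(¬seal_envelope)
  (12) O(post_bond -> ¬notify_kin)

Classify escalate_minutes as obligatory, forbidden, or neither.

Premise 3 gives O(tag_asset).
Premise 2 is O(¬lock_door -> ¬tag_asset); contrapositively O(tag_asset -> lock_door). Since O(tag_asset) holds, K gives O(lock_door).
Premise 10 is O(¬notify_kin -> ¬lock_door); contrapositively O(lock_door -> notify_kin). Since O(lock_door) holds, K gives O(notify_kin).
The contrapositive of premise 12 (O(post_bond -> ¬notify_kin)) is O(notify_kin -> ¬post_bond), and O(notify_kin) is already established, so O(¬post_bond).
The contrapositive of premise 7 (O(sanitize_area -> post_bond)) is O(¬post_bond -> ¬sanitize_area), and O(¬post_bond) is already established, so O(¬sanitize_area).
Premise 1 is O(halt_line -> sanitize_area); contrapositively O(¬sanitize_area -> ¬halt_line). Since O(¬sanitize_area) holds, K gives O(¬halt_line).
The contrapositive of premise 5 (O(¬publish_checklist -> halt_line)) is O(¬halt_line -> publish_checklist), and O(¬halt_line) is already established, so O(publish_checklist).
Applying K to premise 8 (O(publish_checklist -> ¬escalate_minutes)) and O(publish_checklist) yields O(¬escalate_minutes).
Premises 4, 6, 9, 11 do not contribute to this derivation.
Thus O(¬escalate_minutes), which is F(escalate_minutes): escalate_minutes is forbidden.

Forbidden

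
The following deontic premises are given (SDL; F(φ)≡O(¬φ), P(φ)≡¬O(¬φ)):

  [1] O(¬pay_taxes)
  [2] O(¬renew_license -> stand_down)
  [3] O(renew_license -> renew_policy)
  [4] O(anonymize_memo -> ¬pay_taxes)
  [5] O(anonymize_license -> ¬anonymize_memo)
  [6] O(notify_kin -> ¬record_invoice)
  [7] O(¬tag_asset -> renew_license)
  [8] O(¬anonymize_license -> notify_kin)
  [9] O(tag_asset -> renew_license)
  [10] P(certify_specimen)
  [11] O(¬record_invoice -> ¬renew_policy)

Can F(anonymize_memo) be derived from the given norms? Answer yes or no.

By case analysis on ¬tag_asset: premise 7 gives O(¬tag_asset -> renew_license) and premise 9 gives O(tag_asset -> renew_license), so O(renew_license) either way.
Applying K to premise 3 (O(renew_license -> renew_policy)) and O(renew_license) yields O(renew_policy).
Premise 11 is O(¬record_invoice -> ¬renew_policy); contrapositively O(renew_policy -> record_invoice). Since O(renew_policy) holds, K gives O(record_invoice).
Premise 6 is O(notify_kin -> ¬record_invoice); contrapositively O(record_invoice -> ¬notify_kin). Since O(record_invoice) holds, K gives O(¬notify_kin).
Premise 8, O(¬anonymize_license -> notify_kin), contraposes to O(¬notify_kin -> anonymize_license); with O(¬notify_kin) we get O(anonymize_license).
Premise 5 is O(anonymize_license -> ¬anonymize_memo); since O(anonymize_license), deontic closure gives O(¬anonymize_memo).
Premises 1, 2, 4, 10 do not contribute to this derivation.
So O(¬anonymize_memo) holds, i.e. F(anonymize_memo). The claim follows.

Yes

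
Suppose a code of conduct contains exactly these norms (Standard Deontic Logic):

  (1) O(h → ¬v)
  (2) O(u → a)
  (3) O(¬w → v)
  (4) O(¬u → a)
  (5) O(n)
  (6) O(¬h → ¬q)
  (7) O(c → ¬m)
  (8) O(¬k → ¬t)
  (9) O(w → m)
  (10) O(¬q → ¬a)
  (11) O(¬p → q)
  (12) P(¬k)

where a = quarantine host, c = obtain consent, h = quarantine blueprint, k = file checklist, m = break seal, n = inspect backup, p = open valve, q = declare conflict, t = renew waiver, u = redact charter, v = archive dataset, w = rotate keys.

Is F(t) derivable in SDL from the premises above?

No

Premise 8 is O(¬k → ¬t), but O(¬k) is not derivable from the premises (the permission P(¬k) asserts only ¬O(k), not O(¬k)), so it does not yield O(¬t).
No other premise forces O(¬t). An ideal world satisfying every premise can still have t true, so F(t) is not derivable.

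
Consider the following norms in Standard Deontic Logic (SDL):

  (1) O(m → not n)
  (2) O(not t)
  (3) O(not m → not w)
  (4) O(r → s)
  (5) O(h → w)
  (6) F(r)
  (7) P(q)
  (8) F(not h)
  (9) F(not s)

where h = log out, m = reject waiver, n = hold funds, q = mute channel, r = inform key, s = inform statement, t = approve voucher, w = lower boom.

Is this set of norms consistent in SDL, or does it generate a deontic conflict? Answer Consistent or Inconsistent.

Premise 4 is O(r → s); even if O(s) held, inferring O(r) would be affirming the consequent — invalid.
So O(r) is not derivable, and the apparent clash with O(not r) does not arise.
A world satisfying every obligation exists (e.g. h=true, m=true, n=false, q=false, r=false, s=true, t=false, w=true); no atom is both obligatory and forbidden, so the set is consistent.

Consistent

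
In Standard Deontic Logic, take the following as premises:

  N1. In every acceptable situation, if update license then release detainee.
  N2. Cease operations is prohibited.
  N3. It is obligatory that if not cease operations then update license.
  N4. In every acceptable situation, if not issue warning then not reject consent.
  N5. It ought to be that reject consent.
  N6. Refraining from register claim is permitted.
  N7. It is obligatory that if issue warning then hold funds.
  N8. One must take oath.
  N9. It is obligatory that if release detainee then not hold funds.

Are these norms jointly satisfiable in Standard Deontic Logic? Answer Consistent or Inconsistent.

Inconsistent

From premise 5 we have O(reject_consent).
The contrapositive of premise 4 (O(¬issue_warning → ¬reject_consent)) is O(reject_consent → issue_warning), and O(reject_consent) is already established, so O(issue_warning).
Applying K to premise 7 (O(issue_warning → hold_funds)) and O(issue_warning) yields O(hold_funds).
The contrapositive of premise 9 (O(release_detainee → ¬hold_funds)) is O(hold_funds → ¬release_detainee), and O(hold_funds) is already established, so O(¬release_detainee).
The contrapositive of premise 1 (O(update_license → release_detainee)) is O(¬release_detainee → ¬update_license), and O(¬release_detainee) is already established, so O(¬update_license).
Premise 3, O(¬cease_operations → update_license), contraposes to O(¬update_license → cease_operations); with O(¬update_license) we get O(cease_operations).
Yet premise 2 is F(cease_operations), i.e. O(¬cease_operations).
We now have both O(cease_operations) and O(¬cease_operations) — cease_operations is simultaneously obligatory and forbidden, violating the D-axiom.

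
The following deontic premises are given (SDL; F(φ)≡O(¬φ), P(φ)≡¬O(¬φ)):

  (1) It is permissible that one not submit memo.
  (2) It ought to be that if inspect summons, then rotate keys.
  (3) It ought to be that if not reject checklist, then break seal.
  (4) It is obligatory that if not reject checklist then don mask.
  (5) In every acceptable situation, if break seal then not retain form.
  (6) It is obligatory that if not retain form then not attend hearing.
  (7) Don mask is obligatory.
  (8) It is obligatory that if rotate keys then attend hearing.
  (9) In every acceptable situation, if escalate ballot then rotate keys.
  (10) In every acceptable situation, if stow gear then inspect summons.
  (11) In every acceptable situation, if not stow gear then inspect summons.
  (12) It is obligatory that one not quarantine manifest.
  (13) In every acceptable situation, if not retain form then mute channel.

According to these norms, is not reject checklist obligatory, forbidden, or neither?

Forbidden

Premises 11 and 10 are O(¬stow_gear → inspect_summons) and O(stow_gear → inspect_summons); every ideal world satisfies ¬stow_gear or stow_gear, so in either case inspect_summons holds — hence O(inspect_summons).
Premise 2 is O(inspect_summons → rotate_keys); since O(inspect_summons), deontic closure gives O(rotate_keys).
With premise 8, O(rotate_keys → attend_hearing), the K-axiom yields O(attend_hearing).
The contrapositive of premise 6 (O(¬retain_form → ¬attend_hearing)) is O(attend_hearing → retain_form), and O(attend_hearing) is already established, so O(retain_form).
The contrapositive of premise 5 (O(break_seal → ¬retain_form)) is O(retain_form → ¬break_seal), and O(retain_form) is already established, so O(¬break_seal).
The contrapositive of premise 3 (O(¬reject_checklist → break_seal)) is O(¬break_seal → reject_checklist), and O(¬break_seal) is already established, so O(reject_checklist).
Premises 1, 4, 7, 9, 12, 13 do not contribute to this derivation.
Thus O(reject_checklist), which is F(¬reject_checklist): ¬reject_checklist is forbidden.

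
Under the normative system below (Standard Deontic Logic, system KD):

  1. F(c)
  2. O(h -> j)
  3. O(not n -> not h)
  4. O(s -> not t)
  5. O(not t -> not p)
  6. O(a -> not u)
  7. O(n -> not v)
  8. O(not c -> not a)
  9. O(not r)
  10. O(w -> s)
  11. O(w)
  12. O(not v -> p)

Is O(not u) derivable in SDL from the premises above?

Premise 6 is O(a -> not u), but O(a) is not derivable from the premises, so it does not yield O(not u).
No other premise forces O(not u). An ideal world satisfying every premise can still have not u false, so O(not u) is not derivable.

No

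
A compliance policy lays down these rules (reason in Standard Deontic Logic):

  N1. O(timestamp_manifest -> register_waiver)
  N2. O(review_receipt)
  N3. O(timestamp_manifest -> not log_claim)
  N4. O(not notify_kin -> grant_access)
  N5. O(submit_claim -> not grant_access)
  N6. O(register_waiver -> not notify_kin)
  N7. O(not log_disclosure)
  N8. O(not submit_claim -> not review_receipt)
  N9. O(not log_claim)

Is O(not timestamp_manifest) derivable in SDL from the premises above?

From premise 2 we have O(review_receipt).
Premise 8 is O(not submit_claim -> not review_receipt); contrapositively O(review_receipt -> submit_claim). Since O(review_receipt) holds, K gives O(submit_claim).
With premise 5, O(submit_claim -> not grant_access), the K-axiom yields O(not grant_access).
Premise 4, O(not notify_kin -> grant_access), contraposes to O(not grant_access -> notify_kin); with O(not grant_access) we get O(notify_kin).
Premise 6, O(register_waiver -> not notify_kin), contraposes to O(notify_kin -> not register_waiver); with O(notify_kin) we get O(not register_waiver).
The contrapositive of premise 1 (O(timestamp_manifest -> register_waiver)) is O(not register_waiver -> not timestamp_manifest), and O(not register_waiver) is already established, so O(not timestamp_manifest).
Premises 3, 7, 9 do not contribute to this derivation.
So O(not timestamp_manifest) follows.

Yes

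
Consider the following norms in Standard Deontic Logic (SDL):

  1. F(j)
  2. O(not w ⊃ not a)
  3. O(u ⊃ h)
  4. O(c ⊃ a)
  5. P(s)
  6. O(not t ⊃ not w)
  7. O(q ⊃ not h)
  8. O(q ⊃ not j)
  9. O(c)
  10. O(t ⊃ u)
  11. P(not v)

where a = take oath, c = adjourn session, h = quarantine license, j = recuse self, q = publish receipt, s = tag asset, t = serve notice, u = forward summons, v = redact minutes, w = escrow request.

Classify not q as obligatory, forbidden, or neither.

Obligatory

From premise 9 we have O(c).
With premise 4, O(c ⊃ a), the K-axiom yields O(a).
The contrapositive of premise 2 (O(not w ⊃ not a)) is O(a ⊃ w), and O(a) is already established, so O(w).
Premise 6, O(not t ⊃ not w), contraposes to O(w ⊃ t); with O(w) we get O(t).
From O(t) and premise 10, O(t ⊃ u), we obtain O(u).
With premise 3, O(u ⊃ h), the K-axiom yields O(h).
The contrapositive of premise 7 (O(q ⊃ not h)) is O(h ⊃ not q), and O(h) is already established, so O(not q).
Premises 1, 5, 8, 11 do not contribute to this derivation.
Hence not q is obligatory.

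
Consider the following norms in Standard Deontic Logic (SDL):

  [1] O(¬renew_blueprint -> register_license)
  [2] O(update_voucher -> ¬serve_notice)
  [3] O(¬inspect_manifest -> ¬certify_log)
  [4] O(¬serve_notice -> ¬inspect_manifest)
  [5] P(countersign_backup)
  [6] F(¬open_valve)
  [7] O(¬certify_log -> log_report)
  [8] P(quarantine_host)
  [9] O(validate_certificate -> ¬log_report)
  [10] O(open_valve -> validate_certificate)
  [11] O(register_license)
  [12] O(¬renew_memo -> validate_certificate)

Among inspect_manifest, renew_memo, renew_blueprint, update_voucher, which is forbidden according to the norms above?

Premise 6, F(¬open_valve), is equivalent to O(open_valve).
Applying K to premise 10 (O(open_valve -> validate_certificate)) and O(open_valve) yields O(validate_certificate).
With premise 9, O(validate_certificate -> ¬log_report), the K-axiom yields O(¬log_report).
The contrapositive of premise 7 (O(¬certify_log -> log_report)) is O(¬log_report -> certify_log), and O(¬log_report) is already established, so O(certify_log).
Premise 3, O(¬inspect_manifest -> ¬certify_log), contraposes to O(certify_log -> inspect_manifest); with O(certify_log) we get O(inspect_manifest).
The contrapositive of premise 4 (O(¬serve_notice -> ¬inspect_manifest)) is O(inspect_manifest -> serve_notice), and O(inspect_manifest) is already established, so O(serve_notice).
Premise 2, O(update_voucher -> ¬serve_notice), contraposes to O(serve_notice -> ¬update_voucher); with O(serve_notice) we get O(¬update_voucher).
So O(¬update_voucher) holds, i.e. update_voucher is forbidden. None of the other listed options is forbidden under the premises.

update_voucher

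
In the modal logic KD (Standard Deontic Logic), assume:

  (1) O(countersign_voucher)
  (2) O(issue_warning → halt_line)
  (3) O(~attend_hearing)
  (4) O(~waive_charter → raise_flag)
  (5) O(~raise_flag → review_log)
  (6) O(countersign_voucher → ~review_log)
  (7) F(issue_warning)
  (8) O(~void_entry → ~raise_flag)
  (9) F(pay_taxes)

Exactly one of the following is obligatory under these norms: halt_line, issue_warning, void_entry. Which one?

void_entry

Premise 1 states O(countersign_voucher) outright.
Applying K to premise 6 (O(countersign_voucher → ~review_log)) and O(countersign_voucher) yields O(~review_log).
Premise 5 is O(~raise_flag → review_log); contrapositively O(~review_log → raise_flag). Since O(~review_log) holds, K gives O(raise_flag).
Premise 8, O(~void_entry → ~raise_flag), contraposes to O(raise_flag → void_entry); with O(raise_flag) we get O(void_entry).
So O(void_entry) holds — void_entry is obligatory. None of the other listed options is made obligatory by any chain of premises.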